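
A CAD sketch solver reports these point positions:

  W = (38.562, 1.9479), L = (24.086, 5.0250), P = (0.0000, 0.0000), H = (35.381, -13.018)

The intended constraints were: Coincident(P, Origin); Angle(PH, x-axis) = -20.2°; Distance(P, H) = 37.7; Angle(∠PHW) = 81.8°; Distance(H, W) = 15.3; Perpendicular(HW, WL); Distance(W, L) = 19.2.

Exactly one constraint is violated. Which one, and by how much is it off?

Distance(W, L) = 19.2 — off by 4.40.

P = (0.00, 0.00) ✓; PH at -20.20° ✓; |PH| = 37.70 ✓; ∠PHW = 81.80° ✓; |HW| = 15.30 ✓; ∠(HW, WL) = 90.00° ✓; |WL| = 14.80 ✗.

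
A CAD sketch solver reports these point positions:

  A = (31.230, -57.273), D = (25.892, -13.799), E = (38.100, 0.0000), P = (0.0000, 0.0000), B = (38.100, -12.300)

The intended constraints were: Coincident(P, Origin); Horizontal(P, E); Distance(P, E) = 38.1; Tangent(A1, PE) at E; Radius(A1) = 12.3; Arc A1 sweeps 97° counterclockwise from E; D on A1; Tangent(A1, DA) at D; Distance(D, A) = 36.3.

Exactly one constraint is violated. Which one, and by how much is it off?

Distance(D, A) = 36.3 — off by 7.50.

P = (0.00, 0.00) ✓; P.y = 0.00, E.y = 0.00 ✓; |PE| = 38.10 ✓; ∠(BE, EP) = 90.00° ✓; |BE| = 12.30 ✓; bearing(B→D) − bearing(B→E) = 97.00° ✓; |BD| = 12.30 ✓; ∠(BD, DA) = 90.00° ✓; |DA| = 43.80 ✗.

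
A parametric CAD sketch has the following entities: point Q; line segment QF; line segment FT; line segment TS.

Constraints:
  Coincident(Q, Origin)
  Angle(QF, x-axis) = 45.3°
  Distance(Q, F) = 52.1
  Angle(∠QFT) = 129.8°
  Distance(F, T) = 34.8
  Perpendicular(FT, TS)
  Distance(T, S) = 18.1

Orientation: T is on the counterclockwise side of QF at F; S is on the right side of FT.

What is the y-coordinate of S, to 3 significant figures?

73.4

∠QFT = 129.8°, so FT runs at 45.3° + (180° − 129.8°) = 95.5° from the x-axis; with |FT| = 34.8, T = F + 34.8·(cos 95.5°, sin 95.5°) = (33.3, 71.7). FT is perpendicular to TS; with |TS| = 18.1 on the right of FT, S = T + 18.1·(0.995, 0.0958) = (51.3, 73.4). So S.y = 73.4.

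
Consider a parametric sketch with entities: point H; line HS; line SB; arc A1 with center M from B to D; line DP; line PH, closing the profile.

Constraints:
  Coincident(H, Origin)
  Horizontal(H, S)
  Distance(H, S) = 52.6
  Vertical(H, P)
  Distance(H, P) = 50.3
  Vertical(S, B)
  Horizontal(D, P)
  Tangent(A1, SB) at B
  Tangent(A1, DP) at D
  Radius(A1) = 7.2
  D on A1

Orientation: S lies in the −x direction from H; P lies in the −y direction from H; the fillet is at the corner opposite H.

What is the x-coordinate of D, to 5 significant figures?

-45.400

H is at the origin; HS is horizontal with |HS| = 52.6 and S on the −x side, so S = (-52.600, 0.0000). H and P share the same x with |HP| = 50.3 and P on the −y side, so P = (0.0000, -50.300). The virtual corner opposite H is at (-52.600, -50.300). A1 meets SB tangentially, so MB is at right angles to SB and tangency of A1 to DP means the radius MD is perpendicular to DP, with radius 7.2, so the center M sits 7.2 in from both sides at M = (-45.400, -43.100). That places the tangent points at B = (-52.600, -43.100) on SB and D = (-45.400, -50.300) on DP. So D.x = -45.400.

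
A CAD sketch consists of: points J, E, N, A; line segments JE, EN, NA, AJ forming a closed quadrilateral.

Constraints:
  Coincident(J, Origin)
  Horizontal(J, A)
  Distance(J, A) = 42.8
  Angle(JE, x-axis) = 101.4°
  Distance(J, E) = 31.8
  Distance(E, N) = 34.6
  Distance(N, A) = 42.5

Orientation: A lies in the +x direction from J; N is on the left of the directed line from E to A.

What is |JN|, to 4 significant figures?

48.06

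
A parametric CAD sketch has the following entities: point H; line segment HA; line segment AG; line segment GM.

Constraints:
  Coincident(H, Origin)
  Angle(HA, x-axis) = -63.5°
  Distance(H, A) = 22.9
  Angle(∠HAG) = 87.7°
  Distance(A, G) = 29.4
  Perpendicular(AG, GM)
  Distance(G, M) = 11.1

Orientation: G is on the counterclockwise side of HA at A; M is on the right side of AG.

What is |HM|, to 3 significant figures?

44.3

H is at the origin; HA runs at -63.5° with length 22.9, so A = 22.9·(cos -63.5°, sin -63.5°) = (10.2, -20.5). ∠HAG = 87.7°, so AG runs at -63.5° + (180° − 87.7°) = 28.8° from the x-axis; with |AG| = 29.4, G = A + 29.4·(cos 28.8°, sin 28.8°) = (36.0, -6.33). AG is perpendicular to GM; with |GM| = 11.1 on the right of AG, M = G + 11.1·(0.482, -0.876) = (41.3, -16.1). Then |HM| = |M − H| = 44.3.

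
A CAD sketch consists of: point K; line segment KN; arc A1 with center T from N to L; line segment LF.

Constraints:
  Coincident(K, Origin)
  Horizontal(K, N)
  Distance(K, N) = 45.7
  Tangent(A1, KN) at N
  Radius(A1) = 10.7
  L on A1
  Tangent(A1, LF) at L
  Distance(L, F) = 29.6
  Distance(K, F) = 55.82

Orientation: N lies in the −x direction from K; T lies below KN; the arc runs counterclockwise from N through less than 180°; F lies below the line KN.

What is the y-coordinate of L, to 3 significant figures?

-16.8

K is at the origin; KN is horizontal with |KN| = 45.7 and N on the −x side, so N = (-45.7, 0.00). The tangent condition forces TN to be normal to KN, so T = N + (0, -10.7) = (-45.7, -10.7). Since TL ⟂ LF (tangency), |TF| = √(10.7² + 29.6²) = 31.5 regardless of where L sits on A1. So F lies on both circle(K, 55.82) and circle(T, 31.5); the below-KN intersection is F = (-37.7, -41.1). L is the foot of the tangent from F: L = (-54.5, -16.8).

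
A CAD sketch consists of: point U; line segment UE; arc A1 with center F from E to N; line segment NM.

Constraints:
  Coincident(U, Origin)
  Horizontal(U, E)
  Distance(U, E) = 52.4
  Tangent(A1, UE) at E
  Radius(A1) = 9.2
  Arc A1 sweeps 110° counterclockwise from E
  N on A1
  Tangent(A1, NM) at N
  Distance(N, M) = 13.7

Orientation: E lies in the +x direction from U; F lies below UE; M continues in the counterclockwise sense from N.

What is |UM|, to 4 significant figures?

54.61

On A1, E sits at bearing 90° from F; a 110° counterclockwise sweep puts N at bearing 200°, so N = F + 9.2·(cos 200°, sin 200°) = (43.75, -12.35). Tangency of A1 to NM means the radius FN is perpendicular to NM, so NM runs along (−sin 200°, cos 200°); with |NM| = 13.7, M = (48.44, -25.22). Then |UM| = |M − U| = 54.61.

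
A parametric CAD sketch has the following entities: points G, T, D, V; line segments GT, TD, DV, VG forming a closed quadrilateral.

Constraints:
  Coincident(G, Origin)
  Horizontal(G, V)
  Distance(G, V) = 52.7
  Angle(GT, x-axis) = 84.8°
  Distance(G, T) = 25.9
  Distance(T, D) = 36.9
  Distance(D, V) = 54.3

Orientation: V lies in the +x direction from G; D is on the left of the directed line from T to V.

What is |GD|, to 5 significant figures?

58.240

G is at the origin; G and V share the same y with |GV| = 52.7 and V in +x, so V = (52.7, 0). GT runs at 84.8° with |GT| = 25.9, so T = (2.3474, 25.793). D is determined by |TD| = 36.9 and |DV| = 54.3 together: it lies at the intersection of circle(T, 36.9) and circle(V, 54.3). With |TV| = 56.575, the foot of the radical line on TV is 14.263 from T and the perpendicular offset is √(36.9² − 14.263²) = 34.032. Taking the left-of-TV solution: D = (30.557, 49.580).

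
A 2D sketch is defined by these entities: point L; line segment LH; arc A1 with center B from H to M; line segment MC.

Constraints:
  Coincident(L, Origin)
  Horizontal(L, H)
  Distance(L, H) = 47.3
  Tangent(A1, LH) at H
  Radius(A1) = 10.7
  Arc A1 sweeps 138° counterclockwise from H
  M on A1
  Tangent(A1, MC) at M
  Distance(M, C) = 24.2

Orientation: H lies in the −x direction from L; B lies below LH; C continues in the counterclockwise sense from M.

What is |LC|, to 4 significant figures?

50.44

L is at the origin; L and H share the same y with |LH| = 47.3 and H on the −x side, so H = (-47.30, 0.000). Tangency of A1 to LH means the radius BH is perpendicular to LH, so B = H + (0, -10.7) = (-47.30, -10.70). On A1, H sits at bearing 90° from B; a 138° counterclockwise sweep puts M at bearing 228°, so M = B + 10.7·(cos 228°, sin 228°) = (-54.46, -18.65). The tangent condition forces BM to be normal to MC, so MC runs along (−sin 228°, cos 228°); with |MC| = 24.2, C = (-36.48, -34.84). Then |LC| = |C − L| = 50.44.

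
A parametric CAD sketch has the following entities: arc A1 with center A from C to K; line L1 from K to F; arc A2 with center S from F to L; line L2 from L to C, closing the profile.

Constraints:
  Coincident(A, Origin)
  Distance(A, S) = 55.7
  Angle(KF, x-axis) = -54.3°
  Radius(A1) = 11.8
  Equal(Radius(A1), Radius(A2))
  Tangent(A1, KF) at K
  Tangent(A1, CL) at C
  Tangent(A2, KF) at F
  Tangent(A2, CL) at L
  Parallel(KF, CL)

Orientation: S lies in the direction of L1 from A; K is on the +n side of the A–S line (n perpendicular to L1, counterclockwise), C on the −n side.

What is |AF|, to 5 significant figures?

56.936

The slot axis is L1's direction at -54.3°, so u = (cos -54.3°, sin -54.3°) = (0.58354, -0.81208) and n = (−sin -54.3°, cos -54.3°) = (0.81208, 0.58354). A is at the origin and S lies 55.7 along u from A, so S = 55.7·u = (32.503, -45.233). Tangency of A1 to both parallel lines with radius 11.8 puts K and C at A ± 11.8·n: K = (9.5826, 6.8858), C = (-9.5826, -6.8858). Equal radii place F and L the same way about S: F = S + 11.8·n = (42.086, -38.347), L = S − 11.8·n = (22.921, -52.119). Then |AF| = |F − A| = 56.936.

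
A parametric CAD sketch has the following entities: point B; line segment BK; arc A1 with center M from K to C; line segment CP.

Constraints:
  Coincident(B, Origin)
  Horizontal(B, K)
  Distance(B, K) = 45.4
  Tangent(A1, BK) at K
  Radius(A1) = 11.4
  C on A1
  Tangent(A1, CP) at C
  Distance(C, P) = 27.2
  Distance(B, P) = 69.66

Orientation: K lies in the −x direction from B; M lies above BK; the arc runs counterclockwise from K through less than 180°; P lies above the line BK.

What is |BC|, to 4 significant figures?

42.89

Checks: B = (0.00, 0.00) ✓; |MC| = 11.40 ✓; ∠(MC, CP) = 90.00° ✓; |CP| = 27.20 ✓; |BP| = 69.66 ✓.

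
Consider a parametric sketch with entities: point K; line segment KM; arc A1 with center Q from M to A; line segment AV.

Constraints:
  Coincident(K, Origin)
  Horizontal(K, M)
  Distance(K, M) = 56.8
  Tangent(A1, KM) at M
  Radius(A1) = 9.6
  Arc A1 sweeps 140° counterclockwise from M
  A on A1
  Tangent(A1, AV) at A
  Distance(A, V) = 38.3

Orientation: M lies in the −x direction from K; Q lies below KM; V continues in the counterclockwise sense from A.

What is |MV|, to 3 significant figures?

47.6

K is at the origin; K and M share the same y with |KM| = 56.8 and M on the −x side, so M = (-56.8, 0.00). Tangency of A1 to KM means the radius QM is perpendicular to KM, so Q = M + (0, -9.6) = (-56.8, -9.60). On A1, M sits at bearing 90° from Q; a 140° counterclockwise sweep puts A at bearing 230°, so A = Q + 9.6·(cos 230°, sin 230°) = (-63.0, -17.0). Tangency of A1 to AV means the radius QA is perpendicular to AV, so AV runs along (−sin 230°, cos 230°); with |AV| = 38.3, V = (-33.6, -41.6). Then |MV| = |V − M| = 47.6.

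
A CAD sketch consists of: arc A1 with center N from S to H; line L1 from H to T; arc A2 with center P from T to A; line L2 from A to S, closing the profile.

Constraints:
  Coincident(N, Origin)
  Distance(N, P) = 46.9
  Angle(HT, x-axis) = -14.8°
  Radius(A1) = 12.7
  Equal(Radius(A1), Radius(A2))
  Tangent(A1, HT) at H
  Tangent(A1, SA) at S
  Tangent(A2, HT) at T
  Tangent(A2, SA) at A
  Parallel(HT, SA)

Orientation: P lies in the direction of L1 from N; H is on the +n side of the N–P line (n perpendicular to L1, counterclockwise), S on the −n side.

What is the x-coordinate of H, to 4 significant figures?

3.244

N is at the origin and P lies 46.9 along u from N, so P = 46.9·u = (45.34, -11.98). Tangency of A1 to both parallel lines with radius 12.7 puts H and S at N ± 12.7·n: H = (3.244, 12.28), S = (-3.244, -12.28). So H.x = 3.244.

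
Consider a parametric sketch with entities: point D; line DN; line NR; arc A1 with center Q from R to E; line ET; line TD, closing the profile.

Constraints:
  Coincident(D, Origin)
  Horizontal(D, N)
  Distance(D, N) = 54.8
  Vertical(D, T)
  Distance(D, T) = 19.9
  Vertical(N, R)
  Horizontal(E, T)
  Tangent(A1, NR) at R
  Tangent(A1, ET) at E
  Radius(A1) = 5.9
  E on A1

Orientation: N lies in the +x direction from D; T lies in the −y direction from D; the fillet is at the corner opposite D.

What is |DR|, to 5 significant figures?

56.560

D is at the origin; D and N share the same y with |DN| = 54.8 and N on the +x side, so N = (54.800, 0.0000). D and T share the same x with |DT| = 19.9 and T on the −y side, so T = (0.0000, -19.900). The virtual corner opposite D is at (54.800, -19.900). The tangent condition forces QR to be normal to NR and tangency of A1 to ET means the radius QE is perpendicular to ET, with radius 5.9, so the center Q sits 5.9 in from both sides at Q = (48.900, -14.000). That places the tangent points at R = (54.800, -14.000) on NR and E = (48.900, -19.900) on ET. Then |DR| = |R − D| = 56.560.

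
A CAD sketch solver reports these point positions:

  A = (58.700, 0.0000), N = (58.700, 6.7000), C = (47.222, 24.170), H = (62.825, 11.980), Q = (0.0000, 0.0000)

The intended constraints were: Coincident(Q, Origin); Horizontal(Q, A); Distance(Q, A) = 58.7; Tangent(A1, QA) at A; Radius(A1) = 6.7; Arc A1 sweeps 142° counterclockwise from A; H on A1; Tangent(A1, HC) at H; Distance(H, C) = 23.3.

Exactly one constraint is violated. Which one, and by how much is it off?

Distance(H, C) = 23.3 — off by 3.50.

Q = (0.00, 0.00) ✓; Q.y = 0.00, A.y = 0.00 ✓; |QA| = 58.70 ✓; ∠(NA, AQ) = 90.00° ✓; |NA| = 6.700 ✓; bearing(N→H) − bearing(N→A) = 142.0° ✓; |NH| = 6.700 ✓; ∠(NH, HC) = 90.00° ✓; |HC| = 19.80 ✗.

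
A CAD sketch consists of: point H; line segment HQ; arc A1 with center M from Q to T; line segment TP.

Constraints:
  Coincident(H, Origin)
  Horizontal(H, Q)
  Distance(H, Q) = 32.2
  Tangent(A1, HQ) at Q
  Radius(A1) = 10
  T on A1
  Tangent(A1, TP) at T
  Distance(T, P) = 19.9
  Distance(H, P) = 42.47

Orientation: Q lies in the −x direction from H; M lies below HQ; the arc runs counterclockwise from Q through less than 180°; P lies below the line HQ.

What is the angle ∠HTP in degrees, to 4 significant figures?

74.42°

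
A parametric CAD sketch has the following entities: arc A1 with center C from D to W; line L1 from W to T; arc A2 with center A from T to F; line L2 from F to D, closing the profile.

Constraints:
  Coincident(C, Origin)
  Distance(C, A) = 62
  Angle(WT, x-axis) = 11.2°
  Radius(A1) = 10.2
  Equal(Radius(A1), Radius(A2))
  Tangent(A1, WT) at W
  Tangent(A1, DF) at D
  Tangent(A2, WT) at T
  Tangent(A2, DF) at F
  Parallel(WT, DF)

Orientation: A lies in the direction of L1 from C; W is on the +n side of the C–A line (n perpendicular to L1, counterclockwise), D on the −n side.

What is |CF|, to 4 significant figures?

62.83

The slot axis is L1's direction at 11.2°, so u = (cos 11.2°, sin 11.2°) = (0.9810, 0.1942) and n = (−sin 11.2°, cos 11.2°) = (-0.1942, 0.9810). C is at the origin and A lies 62.0 along u from C, so A = 62.0·u = (60.82, 12.04). Tangency of A1 to both parallel lines with radius 10.2 puts W and D at C ± 10.2·n: W = (-1.981, 10.01), D = (1.981, -10.01). Equal radii place T and F the same way about A: T = A + 10.2·n = (58.84, 22.05), F = A − 10.2·n = (62.80, 2.037). Then |CF| = |F − C| = 62.83.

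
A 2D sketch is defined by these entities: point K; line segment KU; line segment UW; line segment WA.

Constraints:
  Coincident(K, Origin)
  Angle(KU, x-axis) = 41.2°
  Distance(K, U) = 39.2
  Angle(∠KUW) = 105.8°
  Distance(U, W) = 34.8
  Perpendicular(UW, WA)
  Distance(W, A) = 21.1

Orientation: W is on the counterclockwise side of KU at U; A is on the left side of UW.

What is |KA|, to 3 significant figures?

48.4

K is at the origin; KU runs at 41.2° with length 39.2, so U = 39.2·(cos 41.2°, sin 41.2°) = (29.5, 25.8). ∠KUW = 105.8°, so UW runs at 41.2° + (180° − 105.8°) = 115° from the x-axis; with |UW| = 34.8, W = U + 34.8·(cos 115°, sin 115°) = (14.6, 57.3). UW ⟂ WA; with |WA| = 21.1 on the left of UW, A = W + 21.1·(-0.903, -0.429) = (-4.49, 48.2). Then |KA| = |A − K| = 48.4.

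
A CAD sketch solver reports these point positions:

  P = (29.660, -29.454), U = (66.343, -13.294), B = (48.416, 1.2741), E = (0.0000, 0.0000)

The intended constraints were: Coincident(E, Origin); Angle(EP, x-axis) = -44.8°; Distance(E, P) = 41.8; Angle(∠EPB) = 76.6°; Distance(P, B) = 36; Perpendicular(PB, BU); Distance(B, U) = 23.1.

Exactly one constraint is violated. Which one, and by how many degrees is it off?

Perpendicular(PB, BU) — off by 7.70°.

E = (0.00, 0.00) ✓; EP at -44.80° ✓; |EP| = 41.80 ✓; ∠EPB = 76.60° ✓; |PB| = 36.00 ✓; ∠(PB, BU) = 97.70° ✗; |BU| = 23.10 ✓.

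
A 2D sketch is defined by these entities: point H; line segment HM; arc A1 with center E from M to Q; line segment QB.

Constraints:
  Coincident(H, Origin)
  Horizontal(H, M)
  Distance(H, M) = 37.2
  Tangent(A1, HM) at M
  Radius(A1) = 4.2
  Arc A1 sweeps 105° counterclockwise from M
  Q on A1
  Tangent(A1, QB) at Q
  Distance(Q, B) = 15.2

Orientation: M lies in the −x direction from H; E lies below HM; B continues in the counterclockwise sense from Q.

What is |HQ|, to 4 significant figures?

41.59

Tangency of A1 to HM means the radius EM is perpendicular to HM, so E = M + (0, -4.2) = (-37.20, -4.200). On A1, M sits at bearing 90° from E; a 105° counterclockwise sweep puts Q at bearing 195°, so Q = E + 4.2·(cos 195°, sin 195°) = (-41.26, -5.287). Then |HQ| = |Q − H| = 41.59.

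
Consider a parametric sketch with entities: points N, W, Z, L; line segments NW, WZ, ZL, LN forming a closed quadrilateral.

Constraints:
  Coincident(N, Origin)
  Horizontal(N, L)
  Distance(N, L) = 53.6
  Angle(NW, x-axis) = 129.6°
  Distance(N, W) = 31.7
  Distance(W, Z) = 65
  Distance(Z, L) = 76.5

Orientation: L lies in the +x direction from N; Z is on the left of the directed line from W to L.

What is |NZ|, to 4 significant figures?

75.32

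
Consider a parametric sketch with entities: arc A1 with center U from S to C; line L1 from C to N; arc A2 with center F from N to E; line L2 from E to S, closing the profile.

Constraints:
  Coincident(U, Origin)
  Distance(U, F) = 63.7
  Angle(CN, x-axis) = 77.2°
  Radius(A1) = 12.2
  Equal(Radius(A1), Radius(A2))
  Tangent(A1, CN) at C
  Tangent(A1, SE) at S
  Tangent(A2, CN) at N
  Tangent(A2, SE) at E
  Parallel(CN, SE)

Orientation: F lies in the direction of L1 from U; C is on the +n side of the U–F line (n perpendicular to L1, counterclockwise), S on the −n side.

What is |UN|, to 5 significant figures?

64.858

Tangency of A1 to both parallel lines with radius 12.2 puts C and S at U ± 12.2·n: C = (-11.897, 2.7029), S = (11.897, -2.7029). Equal radii place N and E the same way about F: N = F + 12.2·n = (2.2158, 64.820), E = F − 12.2·n = (26.009, 59.414). Then |UN| = |N − U| = 64.858.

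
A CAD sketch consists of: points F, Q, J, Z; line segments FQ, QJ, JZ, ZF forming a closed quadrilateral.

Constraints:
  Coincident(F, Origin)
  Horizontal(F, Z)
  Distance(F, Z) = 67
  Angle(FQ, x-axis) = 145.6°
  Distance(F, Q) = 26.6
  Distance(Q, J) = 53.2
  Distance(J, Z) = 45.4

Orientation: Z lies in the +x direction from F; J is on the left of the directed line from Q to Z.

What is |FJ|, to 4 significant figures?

39.96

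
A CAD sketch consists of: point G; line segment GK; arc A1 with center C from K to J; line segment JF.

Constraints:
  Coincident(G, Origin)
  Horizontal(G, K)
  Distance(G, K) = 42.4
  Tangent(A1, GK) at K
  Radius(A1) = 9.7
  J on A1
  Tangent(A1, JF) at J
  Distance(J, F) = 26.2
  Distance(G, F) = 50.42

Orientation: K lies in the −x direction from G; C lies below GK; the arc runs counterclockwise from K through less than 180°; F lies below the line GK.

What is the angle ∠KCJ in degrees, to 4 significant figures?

126.3°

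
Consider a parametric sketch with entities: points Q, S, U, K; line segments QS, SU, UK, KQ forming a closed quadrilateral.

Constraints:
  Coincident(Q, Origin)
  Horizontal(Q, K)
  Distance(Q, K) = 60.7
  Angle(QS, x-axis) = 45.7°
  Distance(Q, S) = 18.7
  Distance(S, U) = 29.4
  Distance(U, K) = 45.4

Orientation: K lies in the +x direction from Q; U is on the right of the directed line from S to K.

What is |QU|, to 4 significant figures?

23.86

Q is at the origin; QK is horizontal with |QK| = 60.7 and K in +x, so K = (60.7, 0). QS runs at 45.7° with |QS| = 18.7, so S = (13.06, 13.38). U is determined by |SU| = 29.4 and |UK| = 45.4 together: it lies at the intersection of circle(S, 29.4) and circle(K, 45.4). With |SK| = 49.48, the foot of the radical line on SK is 12.65 from S and the perpendicular offset is √(29.4² − 12.65²) = 26.54. Taking the right-of-SK solution: U = (18.06, -15.59).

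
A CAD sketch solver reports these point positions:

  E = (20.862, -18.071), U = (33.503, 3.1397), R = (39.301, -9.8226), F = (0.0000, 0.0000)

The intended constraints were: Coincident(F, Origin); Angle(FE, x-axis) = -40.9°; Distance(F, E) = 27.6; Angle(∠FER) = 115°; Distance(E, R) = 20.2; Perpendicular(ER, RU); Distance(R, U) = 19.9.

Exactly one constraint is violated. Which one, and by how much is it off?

Distance(R, U) = 19.9 — off by 5.70.

F = (0.00, 0.00) ✓; FE at -40.90° ✓; |FE| = 27.60 ✓; ∠FER = 115.0° ✓; |ER| = 20.20 ✓; ∠(ER, RU) = 90.00° ✓; |RU| = 14.20 ✗.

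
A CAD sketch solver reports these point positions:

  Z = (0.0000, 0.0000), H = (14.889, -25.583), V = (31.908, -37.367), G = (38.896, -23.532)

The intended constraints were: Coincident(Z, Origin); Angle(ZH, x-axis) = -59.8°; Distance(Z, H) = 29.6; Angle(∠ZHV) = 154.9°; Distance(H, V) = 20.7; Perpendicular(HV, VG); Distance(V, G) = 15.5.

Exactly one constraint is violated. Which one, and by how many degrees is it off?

Perpendicular(HV, VG) — off by 7.90°.

Z = (0.00, 0.00) ✓; ZH at -59.80° ✓; |ZH| = 29.60 ✓; ∠ZHV = 154.9° ✓; |HV| = 20.70 ✓; ∠(HV, VG) = 97.90° ✗; |VG| = 15.50 ✓.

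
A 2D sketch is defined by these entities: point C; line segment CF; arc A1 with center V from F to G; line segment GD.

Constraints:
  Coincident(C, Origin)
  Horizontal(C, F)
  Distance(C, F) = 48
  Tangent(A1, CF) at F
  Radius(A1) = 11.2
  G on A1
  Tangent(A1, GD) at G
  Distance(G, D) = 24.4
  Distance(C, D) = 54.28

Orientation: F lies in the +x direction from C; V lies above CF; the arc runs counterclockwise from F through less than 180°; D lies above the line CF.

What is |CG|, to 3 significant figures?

59.3

C is at the origin; C and F share the same y with |CF| = 48.0 and F on the +x side, so F = (48.0, 0.00). The tangent condition forces VF to be normal to CF, so V = F + (0, 11.2) = (48.0, 11.2). Since VG ⟂ GD (tangency), |VD| = √(11.2² + 24.4²) = 26.8 regardless of where G sits on A1. So D lies on both circle(C, 54.28) and circle(V, 26.8); the above-CF intersection is D = (39.9, 36.8). G is the foot of the tangent from D: G = (56.3, 18.7).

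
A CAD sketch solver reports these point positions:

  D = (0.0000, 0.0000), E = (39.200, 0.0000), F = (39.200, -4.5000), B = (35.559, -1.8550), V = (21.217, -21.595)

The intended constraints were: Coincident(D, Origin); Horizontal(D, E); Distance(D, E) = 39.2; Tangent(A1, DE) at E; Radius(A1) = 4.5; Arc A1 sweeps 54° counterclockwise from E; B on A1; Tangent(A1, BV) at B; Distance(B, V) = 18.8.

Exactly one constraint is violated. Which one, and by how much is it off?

Distance(B, V) = 18.8 — off by 5.60.

D = (0.00, 0.00) ✓; D.y = 0.00, E.y = 0.00 ✓; |DE| = 39.20 ✓; ∠(FE, ED) = 90.00° ✓; |FE| = 4.500 ✓; bearing(F→B) − bearing(F→E) = 54.00° ✓; |FB| = 4.500 ✓; ∠(FB, BV) = 90.00° ✓; |BV| = 24.40 ✗.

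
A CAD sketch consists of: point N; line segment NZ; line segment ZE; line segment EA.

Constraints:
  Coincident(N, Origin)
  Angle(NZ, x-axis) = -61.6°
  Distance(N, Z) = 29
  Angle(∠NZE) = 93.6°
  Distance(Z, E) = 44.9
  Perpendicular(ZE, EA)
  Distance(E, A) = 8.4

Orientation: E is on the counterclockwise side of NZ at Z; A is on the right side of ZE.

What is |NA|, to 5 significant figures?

59.811

N is at the origin; NZ runs at -61.6° with length 29.0, so Z = 29.0·(cos -61.6°, sin -61.6°) = (13.793, -25.510). ∠NZE = 93.6°, so ZE runs at -61.6° + (180° − 93.6°) = 24.800° from the x-axis; with |ZE| = 44.9, E = Z + 44.9·(cos 24.800°, sin 24.800°) = (54.552, -6.6764). ZE ⟂ EA; with |EA| = 8.4 on the right of ZE, A = E + 8.4·(0.41945, -0.90778) = (58.076, -14.302). Then |NA| = |A − N| = 59.811.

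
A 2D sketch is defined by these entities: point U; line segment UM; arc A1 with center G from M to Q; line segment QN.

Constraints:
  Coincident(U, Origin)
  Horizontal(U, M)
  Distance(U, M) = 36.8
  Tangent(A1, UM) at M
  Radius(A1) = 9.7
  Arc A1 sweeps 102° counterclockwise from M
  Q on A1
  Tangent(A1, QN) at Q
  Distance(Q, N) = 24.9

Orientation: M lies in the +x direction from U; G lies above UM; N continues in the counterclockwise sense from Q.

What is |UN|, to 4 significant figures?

54.69

U is at the origin; U and M share the same y with |UM| = 36.8 and M on the +x side, so M = (36.80, 0.000). Since A1 is tangent to UM there, GM ⟂ UM, so G = M + (0, 9.7) = (36.80, 9.700). On A1, M sits at bearing -90° from G; a 102° counterclockwise sweep puts Q at bearing 12°, so Q = G + 9.7·(cos 12°, sin 12°) = (46.29, 11.72). The tangent condition forces GQ to be normal to QN, so QN runs along (−sin 12°, cos 12°); with |QN| = 24.9, N = (41.11, 36.07). Then |UN| = |N − U| = 54.69.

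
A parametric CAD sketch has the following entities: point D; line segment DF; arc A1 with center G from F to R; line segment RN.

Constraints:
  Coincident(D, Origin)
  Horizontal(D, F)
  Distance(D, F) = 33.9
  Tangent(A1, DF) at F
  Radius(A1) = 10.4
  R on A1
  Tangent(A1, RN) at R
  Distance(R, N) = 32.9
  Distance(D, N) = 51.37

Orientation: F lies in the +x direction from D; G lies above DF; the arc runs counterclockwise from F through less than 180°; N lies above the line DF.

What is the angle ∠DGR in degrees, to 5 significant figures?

166.93°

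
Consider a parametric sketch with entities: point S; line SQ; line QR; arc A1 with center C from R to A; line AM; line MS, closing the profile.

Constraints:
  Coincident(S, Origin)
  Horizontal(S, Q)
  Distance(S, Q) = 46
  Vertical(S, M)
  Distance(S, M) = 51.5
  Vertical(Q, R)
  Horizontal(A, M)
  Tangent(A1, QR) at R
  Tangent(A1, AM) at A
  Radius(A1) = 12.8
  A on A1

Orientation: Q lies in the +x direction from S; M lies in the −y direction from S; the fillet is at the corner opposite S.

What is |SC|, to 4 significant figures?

50.99

S and M share the same x with |SM| = 51.5 and M on the −y side, so M = (0.000, -51.50). The virtual corner opposite S is at (46.00, -51.50). The tangent condition forces CR to be normal to QR and the tangent condition forces CA to be normal to AM, with radius 12.8, so the center C sits 12.8 in from both sides at C = (33.20, -38.70). Then |SC| = |C − S| = 50.99.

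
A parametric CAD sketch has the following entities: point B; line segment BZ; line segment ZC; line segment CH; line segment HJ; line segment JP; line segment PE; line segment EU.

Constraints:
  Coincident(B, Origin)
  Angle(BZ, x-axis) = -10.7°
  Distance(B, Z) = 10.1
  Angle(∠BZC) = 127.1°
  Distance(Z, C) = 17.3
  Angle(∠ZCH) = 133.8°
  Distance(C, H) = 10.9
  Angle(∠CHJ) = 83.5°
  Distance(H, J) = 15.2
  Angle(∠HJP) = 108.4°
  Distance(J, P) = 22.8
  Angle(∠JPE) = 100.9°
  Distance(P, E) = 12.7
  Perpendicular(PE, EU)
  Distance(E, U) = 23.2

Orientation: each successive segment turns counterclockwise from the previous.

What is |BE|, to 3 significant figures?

16.3

B is at the origin; BZ runs at -10.7° with length 10.1, so Z = (9.92, -1.88). ∠BZC = 127.1° gives ZC at 42.2° from the x-axis; with |ZC| = 17.3, C = (22.7, 9.75). ∠ZCH = 133.8° gives CH at 88.4° from the x-axis; with |CH| = 10.9, H = (23.0, 20.6). ∠CHJ = 83.5° gives HJ at -175° from the x-axis; with |HJ| = 15.2, J = (7.90, 19.3). ∠HJP = 108.4° gives JP at -104° from the x-axis; with |JP| = 22.8, P = (2.58, -2.83). ∠JPE = 100.9° gives PE at -24.4° from the x-axis; with |PE| = 12.7, E = (14.1, -8.07). Then |BE| = |E − B| = 16.3.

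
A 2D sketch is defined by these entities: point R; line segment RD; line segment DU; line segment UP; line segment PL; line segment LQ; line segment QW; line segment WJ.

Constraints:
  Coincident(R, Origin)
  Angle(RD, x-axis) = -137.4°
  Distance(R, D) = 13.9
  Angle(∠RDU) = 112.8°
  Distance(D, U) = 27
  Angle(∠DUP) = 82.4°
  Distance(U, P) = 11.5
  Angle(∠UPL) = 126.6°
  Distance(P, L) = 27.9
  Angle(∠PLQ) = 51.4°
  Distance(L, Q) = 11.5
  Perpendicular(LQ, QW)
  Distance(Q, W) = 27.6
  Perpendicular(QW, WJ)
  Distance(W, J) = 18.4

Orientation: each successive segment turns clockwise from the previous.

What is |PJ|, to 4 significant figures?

24.99

R is at the origin; RD runs at -137.4° with length 13.9, so D = (-10.23, -9.409). ∠RDU = 112.8° gives DU at 155.4° from the x-axis; with |DU| = 27.0, U = (-34.78, 1.831). ∠DUP = 82.4° gives UP at 57.80° from the x-axis; with |UP| = 11.5, P = (-28.65, 11.56). ∠UPL = 126.6° gives PL at 4.400° from the x-axis; with |PL| = 27.9, L = (-0.8353, 13.70). ∠PLQ = 51.4° gives LQ at -124.2° from the x-axis; with |LQ| = 11.5, Q = (-7.299, 4.191). LQ ⟂ QW, so QW runs at 145.8°; with |QW| = 27.6, W = (-30.13, 19.70). The perpendicularity gives WJ at right angles to QW, so WJ runs at 55.80°; with |WJ| = 18.4, J = (-19.78, 34.92). Then |PJ| = |J − P| = 24.99.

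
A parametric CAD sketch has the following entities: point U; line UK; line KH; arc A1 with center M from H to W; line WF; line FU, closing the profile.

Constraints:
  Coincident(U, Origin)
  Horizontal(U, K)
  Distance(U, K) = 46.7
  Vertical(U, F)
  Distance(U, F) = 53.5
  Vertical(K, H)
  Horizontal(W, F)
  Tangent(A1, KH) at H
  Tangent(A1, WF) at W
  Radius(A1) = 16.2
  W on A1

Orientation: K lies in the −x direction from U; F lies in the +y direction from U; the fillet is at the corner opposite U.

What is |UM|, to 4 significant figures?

48.18

U is at the origin; UK is horizontal with |UK| = 46.7 and K on the −x side, so K = (-46.70, 0.000). U and F share the same x with |UF| = 53.5 and F on the +y side, so F = (0.000, 53.50). The virtual corner opposite U is at (-46.70, 53.50). Tangency of A1 to KH means the radius MH is perpendicular to KH and since A1 is tangent to WF there, MW ⟂ WF, with radius 16.2, so the center M sits 16.2 in from both sides at M = (-30.50, 37.30). Then |UM| = |M − U| = 48.18.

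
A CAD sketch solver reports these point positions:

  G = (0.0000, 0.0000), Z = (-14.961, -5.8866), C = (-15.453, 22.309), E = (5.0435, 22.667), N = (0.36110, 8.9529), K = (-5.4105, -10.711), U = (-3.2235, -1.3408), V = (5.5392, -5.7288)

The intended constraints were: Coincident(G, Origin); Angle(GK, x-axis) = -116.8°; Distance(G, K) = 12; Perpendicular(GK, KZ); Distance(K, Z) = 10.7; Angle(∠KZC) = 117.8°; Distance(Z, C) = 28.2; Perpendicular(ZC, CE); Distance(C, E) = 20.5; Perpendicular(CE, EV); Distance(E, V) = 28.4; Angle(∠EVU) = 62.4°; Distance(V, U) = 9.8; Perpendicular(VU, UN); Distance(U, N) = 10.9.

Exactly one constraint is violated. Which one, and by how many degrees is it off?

Perpendicular(VU, UN) — off by 7.40°.

G = (0.00, 0.00) ✓; GK at -116.8° ✓; |GK| = 12.00 ✓; ∠(GK, KZ) = 90.00° ✓; |KZ| = 10.70 ✓; ∠KZC = 117.8° ✓; |ZC| = 28.20 ✓; ∠(ZC, CE) = 90.00° ✓; |CE| = 20.50 ✓; ∠(CE, EV) = 90.00° ✓; |EV| = 28.40 ✓; ∠EVU = 62.40° ✓; |VU| = 9.800 ✓; ∠(VU, UN) = 82.60° ✗; |UN| = 10.90 ✓.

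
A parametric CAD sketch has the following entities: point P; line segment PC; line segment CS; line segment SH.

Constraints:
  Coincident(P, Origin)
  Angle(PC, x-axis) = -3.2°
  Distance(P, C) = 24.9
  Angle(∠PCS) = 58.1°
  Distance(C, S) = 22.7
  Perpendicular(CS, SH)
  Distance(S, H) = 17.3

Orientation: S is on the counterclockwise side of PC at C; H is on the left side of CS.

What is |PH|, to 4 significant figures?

10.29

∠PCS = 58.1°, so CS runs at -3.2° + (180° − 58.1°) = 118.7° from the x-axis; with |CS| = 22.7, S = C + 22.7·(cos 118.7°, sin 118.7°) = (13.96, 18.52). The perpendicularity gives SH at right angles to CS; with |SH| = 17.3 on the left of CS, H = S + 17.3·(-0.8771, -0.4802) = (-1.215, 10.21). Then |PH| = |H − P| = 10.29.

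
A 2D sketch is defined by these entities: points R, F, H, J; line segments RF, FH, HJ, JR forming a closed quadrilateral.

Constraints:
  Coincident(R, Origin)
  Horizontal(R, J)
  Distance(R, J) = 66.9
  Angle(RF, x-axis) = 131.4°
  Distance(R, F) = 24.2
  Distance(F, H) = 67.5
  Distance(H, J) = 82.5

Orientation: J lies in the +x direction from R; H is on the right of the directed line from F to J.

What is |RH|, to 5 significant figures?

47.550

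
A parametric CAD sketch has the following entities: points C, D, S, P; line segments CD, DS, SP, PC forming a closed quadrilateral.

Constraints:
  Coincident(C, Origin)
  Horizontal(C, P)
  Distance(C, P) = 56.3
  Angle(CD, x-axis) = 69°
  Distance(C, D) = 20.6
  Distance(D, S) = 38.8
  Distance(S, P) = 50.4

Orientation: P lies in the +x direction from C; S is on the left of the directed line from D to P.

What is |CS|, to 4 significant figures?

58.07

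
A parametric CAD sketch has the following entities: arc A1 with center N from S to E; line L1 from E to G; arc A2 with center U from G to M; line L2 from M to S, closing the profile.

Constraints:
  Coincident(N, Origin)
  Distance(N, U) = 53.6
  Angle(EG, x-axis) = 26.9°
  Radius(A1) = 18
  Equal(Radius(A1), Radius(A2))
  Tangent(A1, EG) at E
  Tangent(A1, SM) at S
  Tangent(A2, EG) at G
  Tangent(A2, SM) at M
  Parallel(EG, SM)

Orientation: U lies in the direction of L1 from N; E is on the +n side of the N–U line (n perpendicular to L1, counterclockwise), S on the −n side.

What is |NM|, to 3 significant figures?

56.5

The slot axis is L1's direction at 26.9°, so u = (cos 26.9°, sin 26.9°) = (0.892, 0.452) and n = (−sin 26.9°, cos 26.9°) = (-0.452, 0.892). N is at the origin and U lies 53.6 along u from N, so U = 53.6·u = (47.8, 24.3). Tangency of A1 to both parallel lines with radius 18.0 puts E and S at N ± 18.0·n: E = (-8.14, 16.1), S = (8.14, -16.1). Equal radii place G and M the same way about U: G = U + 18.0·n = (39.7, 40.3), M = U − 18.0·n = (55.9, 8.20). Then |NM| = |M − N| = 56.5.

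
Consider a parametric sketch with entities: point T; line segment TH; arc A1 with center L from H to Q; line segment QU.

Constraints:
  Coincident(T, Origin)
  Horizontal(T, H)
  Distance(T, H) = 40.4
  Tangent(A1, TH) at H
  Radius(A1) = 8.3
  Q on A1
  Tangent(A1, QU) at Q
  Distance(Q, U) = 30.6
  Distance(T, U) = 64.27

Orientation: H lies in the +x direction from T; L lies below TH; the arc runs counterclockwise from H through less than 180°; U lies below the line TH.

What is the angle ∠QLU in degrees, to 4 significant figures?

74.82°

T is at the origin; T and H share the same y with |TH| = 40.4 and H on the +x side, so H = (40.40, 0.000). Since A1 is tangent to TH there, LH ⟂ TH, so L = H + (0, -8.3) = (40.40, -8.300). Since LQ ⟂ QU (tangency), |LU| = √(8.3² + 30.6²) = 31.71 regardless of where Q sits on A1. So U lies on both circle(T, 64.27) and circle(L, 31.71); the below-TH intersection is U = (51.96, -37.82). Q is the foot of the tangent from U: Q = (33.73, -13.24).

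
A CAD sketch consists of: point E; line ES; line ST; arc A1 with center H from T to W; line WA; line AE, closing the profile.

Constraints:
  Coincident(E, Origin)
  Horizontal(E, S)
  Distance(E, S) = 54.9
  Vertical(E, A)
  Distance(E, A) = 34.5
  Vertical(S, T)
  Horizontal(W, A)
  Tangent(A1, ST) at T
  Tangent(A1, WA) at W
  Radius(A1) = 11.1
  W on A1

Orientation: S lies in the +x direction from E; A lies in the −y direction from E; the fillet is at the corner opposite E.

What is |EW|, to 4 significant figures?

55.76

The virtual corner opposite E is at (54.90, -34.50). Since A1 is tangent to ST there, HT ⟂ ST and since A1 is tangent to WA there, HW ⟂ WA, with radius 11.1, so the center H sits 11.1 in from both sides at H = (43.80, -23.40). That places the tangent points at T = (54.90, -23.40) on ST and W = (43.80, -34.50) on WA. Then |EW| = |W − E| = 55.76.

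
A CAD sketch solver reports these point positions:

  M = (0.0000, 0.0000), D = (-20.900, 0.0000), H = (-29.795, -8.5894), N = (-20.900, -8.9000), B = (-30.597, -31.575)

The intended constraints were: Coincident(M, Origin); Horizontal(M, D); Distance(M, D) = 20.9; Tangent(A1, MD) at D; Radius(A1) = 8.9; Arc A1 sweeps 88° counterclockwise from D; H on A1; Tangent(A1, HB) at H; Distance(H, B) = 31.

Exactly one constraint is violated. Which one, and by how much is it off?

Distance(H, B) = 31 — off by 8.00.

M = (0.00, 0.00) ✓; M.y = 0.00, D.y = 0.00 ✓; |MD| = 20.90 ✓; ∠(ND, DM) = 90.00° ✓; |ND| = 8.900 ✓; bearing(N→H) − bearing(N→D) = 88.00° ✓; |NH| = 8.900 ✓; ∠(NH, HB) = 90.00° ✓; |HB| = 23.00 ✗.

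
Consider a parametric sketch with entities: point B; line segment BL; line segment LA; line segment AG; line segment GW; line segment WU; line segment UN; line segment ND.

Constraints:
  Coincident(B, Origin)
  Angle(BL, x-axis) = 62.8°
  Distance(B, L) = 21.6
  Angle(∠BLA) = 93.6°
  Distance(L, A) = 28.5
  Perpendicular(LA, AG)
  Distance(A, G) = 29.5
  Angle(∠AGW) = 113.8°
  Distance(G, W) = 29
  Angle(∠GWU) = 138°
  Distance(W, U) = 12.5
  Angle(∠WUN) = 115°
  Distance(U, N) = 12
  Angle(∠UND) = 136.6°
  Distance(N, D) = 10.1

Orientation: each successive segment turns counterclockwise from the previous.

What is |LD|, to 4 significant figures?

18.07

∠WUN = 115.0° gives UN at 52.40° from the x-axis; with |UN| = 12.0, N = (6.608, -8.393). ∠UND = 136.6° gives ND at 95.80° from the x-axis; with |ND| = 10.1, D = (5.587, 1.656). Then |LD| = |D − L| = 18.07.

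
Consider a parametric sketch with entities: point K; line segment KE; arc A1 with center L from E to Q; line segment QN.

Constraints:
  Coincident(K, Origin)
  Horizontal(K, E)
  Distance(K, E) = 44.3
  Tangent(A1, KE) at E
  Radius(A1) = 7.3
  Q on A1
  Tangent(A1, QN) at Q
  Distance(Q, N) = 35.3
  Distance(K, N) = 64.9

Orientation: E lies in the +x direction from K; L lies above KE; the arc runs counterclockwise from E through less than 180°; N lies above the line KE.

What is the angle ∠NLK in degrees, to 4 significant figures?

106.1°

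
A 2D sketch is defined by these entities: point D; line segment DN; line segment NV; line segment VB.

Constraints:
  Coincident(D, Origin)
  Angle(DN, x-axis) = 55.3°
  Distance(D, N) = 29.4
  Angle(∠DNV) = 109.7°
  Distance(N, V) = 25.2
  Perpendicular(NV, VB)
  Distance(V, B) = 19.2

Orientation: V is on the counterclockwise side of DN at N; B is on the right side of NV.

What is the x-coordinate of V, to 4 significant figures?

2.067

D is at the origin; DN runs at 55.3° with length 29.4, so N = 29.4·(cos 55.3°, sin 55.3°) = (16.74, 24.17). ∠DNV = 109.7°, so NV runs at 55.3° + (180° − 109.7°) = 125.6° from the x-axis; with |NV| = 25.2, V = N + 25.2·(cos 125.6°, sin 125.6°) = (2.067, 44.66). So V.x = 2.067.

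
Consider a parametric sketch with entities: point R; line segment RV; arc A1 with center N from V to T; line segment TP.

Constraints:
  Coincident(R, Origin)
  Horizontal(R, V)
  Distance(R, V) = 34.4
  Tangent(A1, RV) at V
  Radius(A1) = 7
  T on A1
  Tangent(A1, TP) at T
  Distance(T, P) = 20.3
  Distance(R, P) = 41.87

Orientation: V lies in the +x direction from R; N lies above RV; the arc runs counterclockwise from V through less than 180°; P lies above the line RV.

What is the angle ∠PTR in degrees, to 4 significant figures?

76.01°

Checks: ∠(NV, VR) = 90.00° ✓; |NT| = 7.000 ✓; ∠(NT, TP) = 90.00° ✓; |TP| = 20.30 ✓; |RP| = 41.87 ✓.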